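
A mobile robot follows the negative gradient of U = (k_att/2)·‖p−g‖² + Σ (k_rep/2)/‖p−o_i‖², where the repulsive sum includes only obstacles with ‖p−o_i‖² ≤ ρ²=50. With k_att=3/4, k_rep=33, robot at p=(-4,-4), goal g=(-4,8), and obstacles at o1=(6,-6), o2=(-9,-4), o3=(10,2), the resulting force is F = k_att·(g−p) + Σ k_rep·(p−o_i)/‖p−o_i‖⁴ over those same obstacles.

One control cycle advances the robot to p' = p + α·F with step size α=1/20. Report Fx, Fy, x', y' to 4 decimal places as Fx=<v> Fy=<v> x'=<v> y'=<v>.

Fx=0.2640 Fy=9.0000 x'=-3.9868 y'=-3.5500

F_att = 3/4·(g−p) = 3/4·(0,12) = (0.0000,9.0000)
o1: d²=104 > ρ²=50 → inactive
o2: d²=25 ≤ ρ²=50; F_rep = 33·(5,0)/25² = (0.2640,0.0000)
o3: d²=232 > ρ²=50 → inactive
F = F_att + ΣF_rep = (0.2640,9.0000)
p' = p + 1/20·F = (-3.9868,-3.5500)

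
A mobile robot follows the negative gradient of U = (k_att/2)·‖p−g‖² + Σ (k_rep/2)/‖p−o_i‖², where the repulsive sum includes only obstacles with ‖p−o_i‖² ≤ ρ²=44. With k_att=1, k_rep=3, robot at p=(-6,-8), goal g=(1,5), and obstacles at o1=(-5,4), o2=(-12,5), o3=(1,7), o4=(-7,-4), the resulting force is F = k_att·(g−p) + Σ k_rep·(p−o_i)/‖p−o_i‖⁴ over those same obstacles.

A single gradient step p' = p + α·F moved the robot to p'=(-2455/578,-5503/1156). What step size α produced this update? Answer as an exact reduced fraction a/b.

F_att = 1·(g−p) = 1·(7,13) = (7.0000,13.0000)
o1: d²=145 > ρ²=44 → inactive
o2: d²=205 > ρ²=44 → inactive
o3: d²=274 > ρ²=44 → inactive
o4: d²=17 ≤ ρ²=44; F_rep = 3·(1,-4)/17² = (0.0104,-0.0415)
F = F_att + ΣF_rep = (7.0104,12.9585)
Δp = p'−p = (1.7526,3.2396); α = Δx/Fx = (1013/578) / (2026/289) = 1/4
check: Δy/Fy = (3745/1156) / (3745/289) = 1/4 ✓

α = 1/4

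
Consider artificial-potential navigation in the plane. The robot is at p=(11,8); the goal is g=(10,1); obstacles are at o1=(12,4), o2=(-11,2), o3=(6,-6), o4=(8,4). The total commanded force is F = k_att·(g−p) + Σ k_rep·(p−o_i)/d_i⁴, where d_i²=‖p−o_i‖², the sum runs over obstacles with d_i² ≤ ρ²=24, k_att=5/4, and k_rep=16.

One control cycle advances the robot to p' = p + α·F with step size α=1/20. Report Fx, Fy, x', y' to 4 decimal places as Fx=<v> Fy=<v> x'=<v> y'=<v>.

Fx=-1.3054 Fy=-8.5285 x'=10.9347 y'=7.5736

F_att = 5/4·(g−p) = 5/4·(-1,-7) = (-1.2500,-8.7500)
o1: d²=17 ≤ ρ²=24; F_rep = 16·(-1,4)/17² = (-0.0554,0.2215)
o2: d²=520 > ρ²=24 → inactive
o3: d²=221 > ρ²=24 → inactive
o4: d²=25 > ρ²=24 → inactive
F = F_att + ΣF_rep = (-1.3054,-8.5285)
p' = p + 1/20·F = (10.9347,7.5736)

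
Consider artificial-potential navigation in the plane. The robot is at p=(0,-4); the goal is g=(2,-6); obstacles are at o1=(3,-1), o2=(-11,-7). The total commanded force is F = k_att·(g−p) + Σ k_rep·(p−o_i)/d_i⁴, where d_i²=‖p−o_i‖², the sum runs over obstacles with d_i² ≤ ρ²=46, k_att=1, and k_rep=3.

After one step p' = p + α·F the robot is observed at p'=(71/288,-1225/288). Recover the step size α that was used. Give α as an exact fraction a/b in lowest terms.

F_att = 1·(g−p) = 1·(2,-2) = (2.0000,-2.0000)
o1: d²=18 ≤ ρ²=46; F_rep = 3·(-3,-3)/18² = (-0.0278,-0.0278)
o2: d²=130 > ρ²=46 → inactive
F = F_att + ΣF_rep = (1.9722,-2.0278)
Δp = p'−p = (0.2465,-0.2535); α = Δx/Fx = (71/288) / (71/36) = 1/8
check: Δy/Fy = (-73/288) / (-73/36) = 1/8 ✓

α = 1/8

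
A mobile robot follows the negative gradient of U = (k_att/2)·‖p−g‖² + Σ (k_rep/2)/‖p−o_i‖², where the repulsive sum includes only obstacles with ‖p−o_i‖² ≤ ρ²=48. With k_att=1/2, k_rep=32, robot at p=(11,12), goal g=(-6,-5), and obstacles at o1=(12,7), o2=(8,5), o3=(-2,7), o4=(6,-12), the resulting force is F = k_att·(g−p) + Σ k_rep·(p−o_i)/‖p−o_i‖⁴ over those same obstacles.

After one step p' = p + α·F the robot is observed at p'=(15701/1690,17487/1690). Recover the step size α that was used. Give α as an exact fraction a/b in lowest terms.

α = 1/5

F_att = 1/2·(g−p) = 1/2·(-17,-17) = (-8.5000,-8.5000)
o1: d²=26 ≤ ρ²=48; F_rep = 32·(-1,5)/26² = (-0.0473,0.2367)
o2: d²=58 > ρ²=48 → inactive
o3: d²=194 > ρ²=48 → inactive
o4: d²=601 > ρ²=48 → inactive
F = F_att + ΣF_rep = (-8.5473,-8.2633)
Δp = p'−p = (-1.7095,-1.6527); α = Δx/Fx = (-2889/1690) / (-2889/338) = 1/5
check: Δy/Fy = (-2793/1690) / (-2793/338) = 1/5 ✓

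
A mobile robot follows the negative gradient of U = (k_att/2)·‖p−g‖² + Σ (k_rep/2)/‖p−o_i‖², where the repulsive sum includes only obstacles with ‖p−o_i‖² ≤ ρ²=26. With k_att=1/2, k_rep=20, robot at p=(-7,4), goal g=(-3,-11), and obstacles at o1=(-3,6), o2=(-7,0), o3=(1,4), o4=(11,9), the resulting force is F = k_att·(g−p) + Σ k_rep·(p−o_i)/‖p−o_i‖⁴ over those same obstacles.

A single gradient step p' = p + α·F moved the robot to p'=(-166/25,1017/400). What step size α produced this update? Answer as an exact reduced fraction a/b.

α = 1/5

F_att = 1/2·(g−p) = 1/2·(4,-15) = (2.0000,-7.5000)
o1: d²=20 ≤ ρ²=26; F_rep = 20·(-4,-2)/20² = (-0.2000,-0.1000)
o2: d²=16 ≤ ρ²=26; F_rep = 20·(0,4)/16² = (0.0000,0.3125)
o3: d²=64 > ρ²=26 → inactive
o4: d²=349 > ρ²=26 → inactive
F = F_att + ΣF_rep = (1.8000,-7.2875)
Δp = p'−p = (0.3600,-1.4575); α = Δx/Fx = (9/25) / (9/5) = 1/5
check: Δy/Fy = (-583/400) / (-583/80) = 1/5 ✓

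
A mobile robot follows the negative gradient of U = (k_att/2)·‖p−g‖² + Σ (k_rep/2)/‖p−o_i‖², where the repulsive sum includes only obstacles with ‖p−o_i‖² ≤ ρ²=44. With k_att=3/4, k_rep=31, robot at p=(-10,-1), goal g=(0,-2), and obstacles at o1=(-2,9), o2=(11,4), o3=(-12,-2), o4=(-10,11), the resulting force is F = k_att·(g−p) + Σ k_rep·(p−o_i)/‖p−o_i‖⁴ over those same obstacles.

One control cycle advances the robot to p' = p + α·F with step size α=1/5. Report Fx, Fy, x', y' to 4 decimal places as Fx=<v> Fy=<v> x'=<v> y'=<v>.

Fx=9.9800 Fy=0.4900 x'=-8.0040 y'=-0.9020

F_att = 3/4·(g−p) = 3/4·(10,-1) = (7.5000,-0.7500)
o1: d²=164 > ρ²=44 → inactive
o2: d²=466 > ρ²=44 → inactive
o3: d²=5 ≤ ρ²=44; F_rep = 31·(2,1)/5² = (2.4800,1.2400)
o4: d²=144 > ρ²=44 → inactive
F = F_att + ΣF_rep = (9.9800,0.4900)
p' = p + 1/5·F = (-8.0040,-0.9020)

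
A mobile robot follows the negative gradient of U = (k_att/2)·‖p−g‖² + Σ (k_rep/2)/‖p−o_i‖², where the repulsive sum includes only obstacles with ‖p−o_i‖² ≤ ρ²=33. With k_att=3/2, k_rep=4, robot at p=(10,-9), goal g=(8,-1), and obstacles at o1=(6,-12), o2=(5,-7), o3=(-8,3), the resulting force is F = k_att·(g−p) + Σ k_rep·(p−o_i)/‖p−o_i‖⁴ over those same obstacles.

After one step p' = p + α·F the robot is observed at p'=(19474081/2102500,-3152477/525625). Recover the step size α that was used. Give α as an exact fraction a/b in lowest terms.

F_att = 3/2·(g−p) = 3/2·(-2,8) = (-3.0000,12.0000)
o1: d²=25 ≤ ρ²=33; F_rep = 4·(4,3)/25² = (0.0256,0.0192)
o2: d²=29 ≤ ρ²=33; F_rep = 4·(5,-2)/29² = (0.0238,-0.0095)
o3: d²=468 > ρ²=33 → inactive
F = F_att + ΣF_rep = (-2.9506,12.0097)
Δp = p'−p = (-0.7377,3.0024); α = Δx/Fx = (-1550919/2102500) / (-1550919/525625) = 1/4
check: Δy/Fy = (1578148/525625) / (6312592/525625) = 1/4 ✓

α = 1/4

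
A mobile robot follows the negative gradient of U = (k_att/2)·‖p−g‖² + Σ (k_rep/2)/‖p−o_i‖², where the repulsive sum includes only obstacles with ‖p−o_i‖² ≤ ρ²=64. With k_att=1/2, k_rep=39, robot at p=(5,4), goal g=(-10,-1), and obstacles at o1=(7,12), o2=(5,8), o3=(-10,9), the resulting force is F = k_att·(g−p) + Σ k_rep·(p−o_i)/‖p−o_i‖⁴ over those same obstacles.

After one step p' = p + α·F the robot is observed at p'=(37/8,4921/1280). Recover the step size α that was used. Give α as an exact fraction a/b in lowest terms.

F_att = 1/2·(g−p) = 1/2·(-15,-5) = (-7.5000,-2.5000)
o1: d²=68 > ρ²=64 → inactive
o2: d²=16 ≤ ρ²=64; F_rep = 39·(0,-4)/16² = (0.0000,-0.6094)
o3: d²=250 > ρ²=64 → inactive
F = F_att + ΣF_rep = (-7.5000,-3.1094)
Δp = p'−p = (-0.3750,-0.1555); α = Δx/Fx = (-3/8) / (-15/2) = 1/20
check: Δy/Fy = (-199/1280) / (-199/64) = 1/20 ✓

α = 1/20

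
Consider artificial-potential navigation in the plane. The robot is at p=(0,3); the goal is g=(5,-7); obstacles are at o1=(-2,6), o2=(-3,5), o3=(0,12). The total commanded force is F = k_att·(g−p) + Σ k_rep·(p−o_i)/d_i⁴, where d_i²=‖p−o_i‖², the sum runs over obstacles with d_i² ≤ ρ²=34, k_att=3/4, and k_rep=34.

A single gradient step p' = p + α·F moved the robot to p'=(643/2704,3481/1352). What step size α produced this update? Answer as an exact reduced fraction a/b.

F_att = 3/4·(g−p) = 3/4·(5,-10) = (3.7500,-7.5000)
o1: d²=13 ≤ ρ²=34; F_rep = 34·(2,-3)/13² = (0.4024,-0.6036)
o2: d²=13 ≤ ρ²=34; F_rep = 34·(3,-2)/13² = (0.6036,-0.4024)
o3: d²=81 > ρ²=34 → inactive
F = F_att + ΣF_rep = (4.7559,-8.5059)
Δp = p'−p = (0.2378,-0.4253); α = Δx/Fx = (643/2704) / (3215/676) = 1/20
check: Δy/Fy = (-575/1352) / (-2875/338) = 1/20 ✓

α = 1/20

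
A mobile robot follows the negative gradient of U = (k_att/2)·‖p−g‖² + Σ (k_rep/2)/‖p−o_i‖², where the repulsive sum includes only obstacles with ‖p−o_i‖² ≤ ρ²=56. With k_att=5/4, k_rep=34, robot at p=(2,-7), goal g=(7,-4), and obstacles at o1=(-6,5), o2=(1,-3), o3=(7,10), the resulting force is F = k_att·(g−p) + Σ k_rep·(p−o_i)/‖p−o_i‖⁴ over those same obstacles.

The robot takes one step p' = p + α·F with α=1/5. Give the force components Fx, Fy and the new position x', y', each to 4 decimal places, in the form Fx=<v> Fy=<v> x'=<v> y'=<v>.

F_att = 5/4·(g−p) = 5/4·(5,3) = (6.2500,3.7500)
o1: d²=208 > ρ²=56 → inactive
o2: d²=17 ≤ ρ²=56; F_rep = 34·(1,-4)/17² = (0.1176,-0.4706)
o3: d²=314 > ρ²=56 → inactive
F = F_att + ΣF_rep = (6.3676,3.2794)
p' = p + 1/5·F = (3.2735,-6.3441)

Fx=6.3676 Fy=3.2794 x'=3.2735 y'=-6.3441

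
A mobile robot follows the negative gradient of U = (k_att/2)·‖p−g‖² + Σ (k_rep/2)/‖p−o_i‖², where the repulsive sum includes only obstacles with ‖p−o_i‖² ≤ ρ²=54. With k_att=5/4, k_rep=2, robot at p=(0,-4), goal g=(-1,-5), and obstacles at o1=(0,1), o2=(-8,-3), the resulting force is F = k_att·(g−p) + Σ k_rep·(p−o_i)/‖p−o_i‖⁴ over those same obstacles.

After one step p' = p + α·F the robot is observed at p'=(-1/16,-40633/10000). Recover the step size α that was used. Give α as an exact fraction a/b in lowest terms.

F_att = 5/4·(g−p) = 5/4·(-1,-1) = (-1.2500,-1.2500)
o1: d²=25 ≤ ρ²=54; F_rep = 2·(0,-5)/25² = (0.0000,-0.0160)
o2: d²=65 > ρ²=54 → inactive
F = F_att + ΣF_rep = (-1.2500,-1.2660)
Δp = p'−p = (-0.0625,-0.0633); α = Δx/Fx = (-1/16) / (-5/4) = 1/20
check: Δy/Fy = (-633/10000) / (-633/500) = 1/20 ✓

α = 1/20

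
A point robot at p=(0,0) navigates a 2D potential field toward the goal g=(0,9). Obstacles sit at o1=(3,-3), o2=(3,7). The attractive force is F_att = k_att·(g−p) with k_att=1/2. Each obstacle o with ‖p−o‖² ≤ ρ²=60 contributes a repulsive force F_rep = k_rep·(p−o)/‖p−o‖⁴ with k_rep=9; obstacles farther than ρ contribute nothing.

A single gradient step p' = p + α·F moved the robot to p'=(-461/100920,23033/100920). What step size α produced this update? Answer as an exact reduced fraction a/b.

F_att = 1/2·(g−p) = 1/2·(0,9) = (0.0000,4.5000)
o1: d²=18 ≤ ρ²=60; F_rep = 9·(-3,3)/18² = (-0.0833,0.0833)
o2: d²=58 ≤ ρ²=60; F_rep = 9·(-3,-7)/58² = (-0.0080,-0.0187)
F = F_att + ΣF_rep = (-0.0914,4.5646)
Δp = p'−p = (-0.0046,0.2282); α = Δx/Fx = (-461/100920) / (-461/5046) = 1/20
check: Δy/Fy = (23033/100920) / (23033/5046) = 1/20 ✓

α = 1/20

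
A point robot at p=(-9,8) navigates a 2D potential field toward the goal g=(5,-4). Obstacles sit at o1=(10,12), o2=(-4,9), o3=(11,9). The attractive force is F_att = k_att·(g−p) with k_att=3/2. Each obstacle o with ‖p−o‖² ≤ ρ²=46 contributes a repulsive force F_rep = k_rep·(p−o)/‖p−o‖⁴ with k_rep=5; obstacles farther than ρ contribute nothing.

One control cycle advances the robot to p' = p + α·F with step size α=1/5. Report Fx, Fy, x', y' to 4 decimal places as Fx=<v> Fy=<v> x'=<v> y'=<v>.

Fx=20.9630 Fy=-18.0074 x'=-4.8074 y'=4.3985

F_att = 3/2·(g−p) = 3/2·(14,-12) = (21.0000,-18.0000)
o1: d²=377 > ρ²=46 → inactive
o2: d²=26 ≤ ρ²=46; F_rep = 5·(-5,-1)/26² = (-0.0370,-0.0074)
o3: d²=401 > ρ²=46 → inactive
F = F_att + ΣF_rep = (20.9630,-18.0074)
p' = p + 1/5·F = (-4.8074,4.3985)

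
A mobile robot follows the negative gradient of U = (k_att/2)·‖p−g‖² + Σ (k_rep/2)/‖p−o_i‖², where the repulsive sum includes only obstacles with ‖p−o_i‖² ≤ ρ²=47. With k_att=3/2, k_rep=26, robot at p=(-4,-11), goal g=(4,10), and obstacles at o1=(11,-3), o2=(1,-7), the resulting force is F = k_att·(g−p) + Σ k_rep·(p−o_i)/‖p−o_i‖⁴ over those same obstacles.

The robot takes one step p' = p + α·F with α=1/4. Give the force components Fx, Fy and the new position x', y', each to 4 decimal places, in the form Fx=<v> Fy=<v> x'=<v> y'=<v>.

F_att = 3/2·(g−p) = 3/2·(8,21) = (12.0000,31.5000)
o1: d²=289 > ρ²=47 → inactive
o2: d²=41 ≤ ρ²=47; F_rep = 26·(-5,-4)/41² = (-0.0773,-0.0619)
F = F_att + ΣF_rep = (11.9227,31.4381)
p' = p + 1/4·F = (-1.0193,-3.1405)

Fx=11.9227 Fy=31.4381 x'=-1.0193 y'=-3.1405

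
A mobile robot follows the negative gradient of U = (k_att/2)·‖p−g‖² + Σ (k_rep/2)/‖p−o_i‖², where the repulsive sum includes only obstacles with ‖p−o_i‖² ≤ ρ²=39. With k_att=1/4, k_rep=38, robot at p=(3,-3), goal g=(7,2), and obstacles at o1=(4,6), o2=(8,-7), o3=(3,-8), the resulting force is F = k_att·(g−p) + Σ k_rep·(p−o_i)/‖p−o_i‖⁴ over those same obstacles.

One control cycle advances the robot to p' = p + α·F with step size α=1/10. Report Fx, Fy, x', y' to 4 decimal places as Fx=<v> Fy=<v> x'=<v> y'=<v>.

Fx=1.0000 Fy=1.5540 x'=3.1000 y'=-2.8446

F_att = 1/4·(g−p) = 1/4·(4,5) = (1.0000,1.2500)
o1: d²=82 > ρ²=39 → inactive
o2: d²=41 > ρ²=39 → inactive
o3: d²=25 ≤ ρ²=39; F_rep = 38·(0,5)/25² = (0.0000,0.3040)
F = F_att + ΣF_rep = (1.0000,1.5540)
p' = p + 1/10·F = (3.1000,-2.8446)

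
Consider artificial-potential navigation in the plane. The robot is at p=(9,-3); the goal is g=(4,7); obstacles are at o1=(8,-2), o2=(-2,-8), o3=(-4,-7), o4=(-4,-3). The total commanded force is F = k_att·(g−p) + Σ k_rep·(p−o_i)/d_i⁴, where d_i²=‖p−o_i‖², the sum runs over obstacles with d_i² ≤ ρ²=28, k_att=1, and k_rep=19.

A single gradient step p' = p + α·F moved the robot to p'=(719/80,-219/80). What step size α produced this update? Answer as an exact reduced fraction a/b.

α = 1/20

F_att = 1·(g−p) = 1·(-5,10) = (-5.0000,10.0000)
o1: d²=2 ≤ ρ²=28; F_rep = 19·(1,-1)/2² = (4.7500,-4.7500)
o2: d²=146 > ρ²=28 → inactive
o3: d²=185 > ρ²=28 → inactive
o4: d²=169 > ρ²=28 → inactive
F = F_att + ΣF_rep = (-0.2500,5.2500)
Δp = p'−p = (-0.0125,0.2625); α = Δx/Fx = (-1/80) / (-1/4) = 1/20
check: Δy/Fy = (21/80) / (21/4) = 1/20 ✓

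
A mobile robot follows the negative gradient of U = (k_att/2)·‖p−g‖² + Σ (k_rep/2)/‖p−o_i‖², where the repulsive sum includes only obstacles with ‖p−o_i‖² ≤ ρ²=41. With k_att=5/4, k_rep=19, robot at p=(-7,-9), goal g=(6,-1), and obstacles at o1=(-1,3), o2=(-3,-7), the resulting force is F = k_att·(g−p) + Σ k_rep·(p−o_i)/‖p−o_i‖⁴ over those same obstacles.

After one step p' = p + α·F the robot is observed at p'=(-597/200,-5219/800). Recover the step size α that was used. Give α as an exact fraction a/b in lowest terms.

α = 1/4

F_att = 5/4·(g−p) = 5/4·(13,8) = (16.2500,10.0000)
o1: d²=180 > ρ²=41 → inactive
o2: d²=20 ≤ ρ²=41; F_rep = 19·(-4,-2)/20² = (-0.1900,-0.0950)
F = F_att + ΣF_rep = (16.0600,9.9050)
Δp = p'−p = (4.0150,2.4762); α = Δx/Fx = (803/200) / (803/50) = 1/4
check: Δy/Fy = (1981/800) / (1981/200) = 1/4 ✓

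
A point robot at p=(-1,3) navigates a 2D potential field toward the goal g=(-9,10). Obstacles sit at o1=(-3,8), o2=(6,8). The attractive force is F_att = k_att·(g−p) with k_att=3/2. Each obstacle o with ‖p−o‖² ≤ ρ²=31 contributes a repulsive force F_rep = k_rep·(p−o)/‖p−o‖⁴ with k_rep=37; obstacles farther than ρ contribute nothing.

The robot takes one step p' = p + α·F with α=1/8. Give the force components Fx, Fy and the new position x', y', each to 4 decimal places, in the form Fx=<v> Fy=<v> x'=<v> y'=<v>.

F_att = 3/2·(g−p) = 3/2·(-8,7) = (-12.0000,10.5000)
o1: d²=29 ≤ ρ²=31; F_rep = 37·(2,-5)/29² = (0.0880,-0.2200)
o2: d²=74 > ρ²=31 → inactive
F = F_att + ΣF_rep = (-11.9120,10.2800)
p' = p + 1/8·F = (-2.4890,4.2850)

Fx=-11.9120 Fy=10.2800 x'=-2.4890 y'=4.2850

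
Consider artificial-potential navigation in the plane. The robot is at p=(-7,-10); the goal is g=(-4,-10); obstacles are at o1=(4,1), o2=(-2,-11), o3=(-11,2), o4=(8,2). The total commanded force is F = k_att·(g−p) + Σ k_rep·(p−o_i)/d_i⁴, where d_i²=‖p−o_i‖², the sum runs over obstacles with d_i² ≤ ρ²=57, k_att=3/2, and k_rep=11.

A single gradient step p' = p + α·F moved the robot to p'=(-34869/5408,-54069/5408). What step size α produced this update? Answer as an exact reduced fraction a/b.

F_att = 3/2·(g−p) = 3/2·(3,0) = (4.5000,0.0000)
o1: d²=242 > ρ²=57 → inactive
o2: d²=26 ≤ ρ²=57; F_rep = 11·(-5,1)/26² = (-0.0814,0.0163)
o3: d²=160 > ρ²=57 → inactive
o4: d²=369 > ρ²=57 → inactive
F = F_att + ΣF_rep = (4.4186,0.0163)
Δp = p'−p = (0.5523,0.0020); α = Δx/Fx = (2987/5408) / (2987/676) = 1/8
check: Δy/Fy = (11/5408) / (11/676) = 1/8 ✓

α = 1/8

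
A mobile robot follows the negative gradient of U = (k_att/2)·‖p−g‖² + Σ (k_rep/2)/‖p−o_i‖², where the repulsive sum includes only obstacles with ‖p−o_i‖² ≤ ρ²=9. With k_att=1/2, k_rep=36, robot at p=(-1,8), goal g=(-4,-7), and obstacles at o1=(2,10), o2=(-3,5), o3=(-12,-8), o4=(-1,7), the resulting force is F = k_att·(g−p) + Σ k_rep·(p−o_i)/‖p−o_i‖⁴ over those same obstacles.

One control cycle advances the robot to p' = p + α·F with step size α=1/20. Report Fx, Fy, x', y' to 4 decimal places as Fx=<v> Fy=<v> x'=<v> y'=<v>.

Fx=-1.5000 Fy=28.5000 x'=-1.0750 y'=9.4250

F_att = 1/2·(g−p) = 1/2·(-3,-15) = (-1.5000,-7.5000)
o1: d²=13 > ρ²=9 → inactive
o2: d²=13 > ρ²=9 → inactive
o3: d²=377 > ρ²=9 → inactive
o4: d²=1 ≤ ρ²=9; F_rep = 36·(0,1)/1² = (0.0000,36.0000)
F = F_att + ΣF_rep = (-1.5000,28.5000)
p' = p + 1/20·F = (-1.0750,9.4250)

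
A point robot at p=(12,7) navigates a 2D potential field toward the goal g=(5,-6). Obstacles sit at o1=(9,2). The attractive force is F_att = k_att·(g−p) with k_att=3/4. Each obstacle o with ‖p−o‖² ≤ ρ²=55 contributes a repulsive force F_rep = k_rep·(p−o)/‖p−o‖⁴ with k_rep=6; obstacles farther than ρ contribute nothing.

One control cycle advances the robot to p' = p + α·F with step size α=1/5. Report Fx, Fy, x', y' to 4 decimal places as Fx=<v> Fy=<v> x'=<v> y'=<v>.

F_att = 3/4·(g−p) = 3/4·(-7,-13) = (-5.2500,-9.7500)
o1: d²=34 ≤ ρ²=55; F_rep = 6·(3,5)/34² = (0.0156,0.0260)
F = F_att + ΣF_rep = (-5.2344,-9.7240)
p' = p + 1/5·F = (10.9531,5.0552)

Fx=-5.2344 Fy=-9.7240 x'=10.9531 y'=5.0552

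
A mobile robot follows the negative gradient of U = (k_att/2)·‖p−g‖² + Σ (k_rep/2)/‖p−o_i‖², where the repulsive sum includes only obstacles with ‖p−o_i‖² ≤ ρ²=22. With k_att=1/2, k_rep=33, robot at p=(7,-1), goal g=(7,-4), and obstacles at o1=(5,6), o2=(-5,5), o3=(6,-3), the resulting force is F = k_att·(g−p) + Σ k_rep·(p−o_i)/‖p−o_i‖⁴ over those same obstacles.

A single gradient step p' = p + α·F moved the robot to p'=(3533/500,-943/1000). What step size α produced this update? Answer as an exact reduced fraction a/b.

α = 1/20

F_att = 1/2·(g−p) = 1/2·(0,-3) = (0.0000,-1.5000)
o1: d²=53 > ρ²=22 → inactive
o2: d²=180 > ρ²=22 → inactive
o3: d²=5 ≤ ρ²=22; F_rep = 33·(1,2)/5² = (1.3200,2.6400)
F = F_att + ΣF_rep = (1.3200,1.1400)
Δp = p'−p = (0.0660,0.0570); α = Δx/Fx = (33/500) / (33/25) = 1/20
check: Δy/Fy = (57/1000) / (57/50) = 1/20 ✓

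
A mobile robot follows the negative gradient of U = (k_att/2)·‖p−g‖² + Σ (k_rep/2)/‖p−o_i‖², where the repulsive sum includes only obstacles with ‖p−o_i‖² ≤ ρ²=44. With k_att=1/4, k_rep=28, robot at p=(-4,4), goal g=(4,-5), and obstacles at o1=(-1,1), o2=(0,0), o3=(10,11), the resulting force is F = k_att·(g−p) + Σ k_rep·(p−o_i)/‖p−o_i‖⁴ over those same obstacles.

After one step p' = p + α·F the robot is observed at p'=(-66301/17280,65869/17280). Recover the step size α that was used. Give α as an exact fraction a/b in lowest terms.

F_att = 1/4·(g−p) = 1/4·(8,-9) = (2.0000,-2.2500)
o1: d²=18 ≤ ρ²=44; F_rep = 28·(-3,3)/18² = (-0.2593,0.2593)
o2: d²=32 ≤ ρ²=44; F_rep = 28·(-4,4)/32² = (-0.1094,0.1094)
o3: d²=245 > ρ²=44 → inactive
F = F_att + ΣF_rep = (1.6314,-1.8814)
Δp = p'−p = (0.1631,-0.1881); α = Δx/Fx = (2819/17280) / (2819/1728) = 1/10
check: Δy/Fy = (-3251/17280) / (-3251/1728) = 1/10 ✓

α = 1/10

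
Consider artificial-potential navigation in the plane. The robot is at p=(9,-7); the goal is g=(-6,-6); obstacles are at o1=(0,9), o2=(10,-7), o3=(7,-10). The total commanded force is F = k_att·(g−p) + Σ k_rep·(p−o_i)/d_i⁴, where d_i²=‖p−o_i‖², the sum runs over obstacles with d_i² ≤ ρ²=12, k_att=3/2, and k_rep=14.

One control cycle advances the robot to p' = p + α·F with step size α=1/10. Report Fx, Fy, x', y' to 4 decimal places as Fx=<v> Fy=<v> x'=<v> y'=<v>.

F_att = 3/2·(g−p) = 3/2·(-15,1) = (-22.5000,1.5000)
o1: d²=337 > ρ²=12 → inactive
o2: d²=1 ≤ ρ²=12; F_rep = 14·(-1,0)/1² = (-14.0000,0.0000)
o3: d²=13 > ρ²=12 → inactive
F = F_att + ΣF_rep = (-36.5000,1.5000)
p' = p + 1/10·F = (5.3500,-6.8500)

Fx=-36.5000 Fy=1.5000 x'=5.3500 y'=-6.8500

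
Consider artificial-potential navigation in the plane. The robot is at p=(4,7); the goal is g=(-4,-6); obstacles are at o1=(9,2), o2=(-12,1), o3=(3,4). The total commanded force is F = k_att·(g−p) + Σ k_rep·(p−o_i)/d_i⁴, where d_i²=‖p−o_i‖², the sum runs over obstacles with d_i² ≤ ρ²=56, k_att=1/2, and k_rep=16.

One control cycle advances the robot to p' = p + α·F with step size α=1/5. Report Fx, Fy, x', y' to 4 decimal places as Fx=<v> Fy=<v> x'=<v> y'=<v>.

F_att = 1/2·(g−p) = 1/2·(-8,-13) = (-4.0000,-6.5000)
o1: d²=50 ≤ ρ²=56; F_rep = 16·(-5,5)/50² = (-0.0320,0.0320)
o2: d²=292 > ρ²=56 → inactive
o3: d²=10 ≤ ρ²=56; F_rep = 16·(1,3)/10² = (0.1600,0.4800)
F = F_att + ΣF_rep = (-3.8720,-5.9880)
p' = p + 1/5·F = (3.2256,5.8024)

Fx=-3.8720 Fy=-5.9880 x'=3.2256 y'=5.8024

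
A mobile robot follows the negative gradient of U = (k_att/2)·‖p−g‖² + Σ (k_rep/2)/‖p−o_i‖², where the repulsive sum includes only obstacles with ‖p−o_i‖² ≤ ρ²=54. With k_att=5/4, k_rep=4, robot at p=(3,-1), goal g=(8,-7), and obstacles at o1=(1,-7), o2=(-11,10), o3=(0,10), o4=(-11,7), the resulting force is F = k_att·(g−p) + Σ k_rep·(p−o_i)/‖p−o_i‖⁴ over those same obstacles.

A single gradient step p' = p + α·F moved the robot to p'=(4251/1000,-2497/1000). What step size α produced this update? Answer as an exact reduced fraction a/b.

α = 1/5

F_att = 5/4·(g−p) = 5/4·(5,-6) = (6.2500,-7.5000)
o1: d²=40 ≤ ρ²=54; F_rep = 4·(2,6)/40² = (0.0050,0.0150)
o2: d²=317 > ρ²=54 → inactive
o3: d²=130 > ρ²=54 → inactive
o4: d²=260 > ρ²=54 → inactive
F = F_att + ΣF_rep = (6.2550,-7.4850)
Δp = p'−p = (1.2510,-1.4970); α = Δx/Fx = (1251/1000) / (1251/200) = 1/5
check: Δy/Fy = (-1497/1000) / (-1497/200) = 1/5 ✓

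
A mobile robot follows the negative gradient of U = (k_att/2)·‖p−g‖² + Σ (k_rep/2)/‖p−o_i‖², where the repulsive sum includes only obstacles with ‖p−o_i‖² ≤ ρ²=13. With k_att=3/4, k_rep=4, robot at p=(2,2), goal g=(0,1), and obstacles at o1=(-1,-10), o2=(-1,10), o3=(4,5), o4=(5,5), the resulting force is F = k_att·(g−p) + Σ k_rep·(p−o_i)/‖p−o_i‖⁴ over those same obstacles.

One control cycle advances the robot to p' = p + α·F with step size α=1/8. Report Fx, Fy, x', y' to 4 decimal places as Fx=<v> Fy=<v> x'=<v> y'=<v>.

F_att = 3/4·(g−p) = 3/4·(-2,-1) = (-1.5000,-0.7500)
o1: d²=153 > ρ²=13 → inactive
o2: d²=73 > ρ²=13 → inactive
o3: d²=13 ≤ ρ²=13; F_rep = 4·(-2,-3)/13² = (-0.0473,-0.0710)
o4: d²=18 > ρ²=13 → inactive
F = F_att + ΣF_rep = (-1.5473,-0.8210)
p' = p + 1/8·F = (1.8066,1.8974)

Fx=-1.5473 Fy=-0.8210 x'=1.8066 y'=1.8974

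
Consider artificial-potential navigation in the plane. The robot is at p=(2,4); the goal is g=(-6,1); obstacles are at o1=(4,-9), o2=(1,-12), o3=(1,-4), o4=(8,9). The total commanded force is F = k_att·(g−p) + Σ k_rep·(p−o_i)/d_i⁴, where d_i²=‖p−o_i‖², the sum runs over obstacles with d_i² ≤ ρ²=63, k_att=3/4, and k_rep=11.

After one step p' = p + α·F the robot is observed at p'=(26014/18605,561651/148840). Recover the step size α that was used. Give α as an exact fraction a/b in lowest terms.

F_att = 3/4·(g−p) = 3/4·(-8,-3) = (-6.0000,-2.2500)
o1: d²=173 > ρ²=63 → inactive
o2: d²=257 > ρ²=63 → inactive
o3: d²=65 > ρ²=63 → inactive
o4: d²=61 ≤ ρ²=63; F_rep = 11·(-6,-5)/61² = (-0.0177,-0.0148)
F = F_att + ΣF_rep = (-6.0177,-2.2648)
Δp = p'−p = (-0.6018,-0.2265); α = Δx/Fx = (-11196/18605) / (-22392/3721) = 1/10
check: Δy/Fy = (-33709/148840) / (-33709/14884) = 1/10 ✓

α = 1/10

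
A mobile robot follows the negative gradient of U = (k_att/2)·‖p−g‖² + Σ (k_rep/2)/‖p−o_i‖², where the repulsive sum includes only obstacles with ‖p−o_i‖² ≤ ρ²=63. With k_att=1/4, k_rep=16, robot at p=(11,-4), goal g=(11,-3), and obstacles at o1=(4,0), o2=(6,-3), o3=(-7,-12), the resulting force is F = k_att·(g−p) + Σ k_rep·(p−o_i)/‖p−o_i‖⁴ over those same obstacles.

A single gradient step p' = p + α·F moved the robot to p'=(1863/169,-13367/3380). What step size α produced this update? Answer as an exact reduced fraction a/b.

α = 1/5

F_att = 1/4·(g−p) = 1/4·(0,1) = (0.0000,0.2500)
o1: d²=65 > ρ²=63 → inactive
o2: d²=26 ≤ ρ²=63; F_rep = 16·(5,-1)/26² = (0.1183,-0.0237)
o3: d²=388 > ρ²=63 → inactive
F = F_att + ΣF_rep = (0.1183,0.2263)
Δp = p'−p = (0.0237,0.0453); α = Δx/Fx = (4/169) / (20/169) = 1/5
check: Δy/Fy = (153/3380) / (153/676) = 1/5 ✓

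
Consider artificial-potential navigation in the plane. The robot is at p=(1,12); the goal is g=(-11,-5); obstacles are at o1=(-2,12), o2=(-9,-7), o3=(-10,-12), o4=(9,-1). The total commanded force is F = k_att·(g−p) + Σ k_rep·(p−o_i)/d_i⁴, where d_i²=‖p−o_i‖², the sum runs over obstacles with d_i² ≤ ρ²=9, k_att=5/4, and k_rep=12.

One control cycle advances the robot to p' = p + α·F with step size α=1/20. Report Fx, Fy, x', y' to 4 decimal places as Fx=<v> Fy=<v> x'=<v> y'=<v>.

Fx=-14.5556 Fy=-21.2500 x'=0.2722 y'=10.9375

F_att = 5/4·(g−p) = 5/4·(-12,-17) = (-15.0000,-21.2500)
o1: d²=9 ≤ ρ²=9; F_rep = 12·(3,0)/9² = (0.4444,0.0000)
o2: d²=461 > ρ²=9 → inactive
o3: d²=697 > ρ²=9 → inactive
o4: d²=233 > ρ²=9 → inactive
F = F_att + ΣF_rep = (-14.5556,-21.2500)
p' = p + 1/20·F = (0.2722,10.9375)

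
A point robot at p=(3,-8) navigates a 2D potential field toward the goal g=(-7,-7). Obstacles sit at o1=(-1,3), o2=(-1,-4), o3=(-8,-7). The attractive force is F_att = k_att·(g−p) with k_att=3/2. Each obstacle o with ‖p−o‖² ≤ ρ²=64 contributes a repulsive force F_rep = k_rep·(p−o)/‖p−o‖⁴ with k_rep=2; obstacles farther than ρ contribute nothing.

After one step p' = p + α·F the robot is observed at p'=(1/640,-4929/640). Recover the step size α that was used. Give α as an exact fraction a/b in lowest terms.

α = 1/5

F_att = 3/2·(g−p) = 3/2·(-10,1) = (-15.0000,1.5000)
o1: d²=137 > ρ²=64 → inactive
o2: d²=32 ≤ ρ²=64; F_rep = 2·(4,-4)/32² = (0.0078,-0.0078)
o3: d²=122 > ρ²=64 → inactive
F = F_att + ΣF_rep = (-14.9922,1.4922)
Δp = p'−p = (-2.9984,0.2984); α = Δx/Fx = (-1919/640) / (-1919/128) = 1/5
check: Δy/Fy = (191/640) / (191/128) = 1/5 ✓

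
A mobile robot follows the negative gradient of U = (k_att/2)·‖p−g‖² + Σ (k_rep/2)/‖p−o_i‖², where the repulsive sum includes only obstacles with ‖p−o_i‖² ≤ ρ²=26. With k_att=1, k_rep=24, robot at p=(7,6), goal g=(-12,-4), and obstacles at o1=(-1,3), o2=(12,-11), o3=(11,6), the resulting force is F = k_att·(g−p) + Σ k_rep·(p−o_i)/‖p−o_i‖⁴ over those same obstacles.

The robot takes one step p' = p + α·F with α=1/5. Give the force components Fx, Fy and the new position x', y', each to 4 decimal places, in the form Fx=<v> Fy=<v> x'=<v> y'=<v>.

Fx=-19.3750 Fy=-10.0000 x'=3.1250 y'=4.0000

F_att = 1·(g−p) = 1·(-19,-10) = (-19.0000,-10.0000)
o1: d²=73 > ρ²=26 → inactive
o2: d²=314 > ρ²=26 → inactive
o3: d²=16 ≤ ρ²=26; F_rep = 24·(-4,0)/16² = (-0.3750,0.0000)
F = F_att + ΣF_rep = (-19.3750,-10.0000)
p' = p + 1/5·F = (3.1250,4.0000)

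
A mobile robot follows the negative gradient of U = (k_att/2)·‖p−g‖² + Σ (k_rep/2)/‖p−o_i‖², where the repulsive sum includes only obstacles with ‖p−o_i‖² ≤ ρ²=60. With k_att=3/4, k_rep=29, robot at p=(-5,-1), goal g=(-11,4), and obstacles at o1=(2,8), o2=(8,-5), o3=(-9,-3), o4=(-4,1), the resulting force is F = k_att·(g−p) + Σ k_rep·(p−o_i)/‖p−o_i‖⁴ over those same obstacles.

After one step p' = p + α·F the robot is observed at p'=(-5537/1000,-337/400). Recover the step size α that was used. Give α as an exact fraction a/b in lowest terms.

α = 1/10

F_att = 3/4·(g−p) = 3/4·(-6,5) = (-4.5000,3.7500)
o1: d²=130 > ρ²=60 → inactive
o2: d²=185 > ρ²=60 → inactive
o3: d²=20 ≤ ρ²=60; F_rep = 29·(4,2)/20² = (0.2900,0.1450)
o4: d²=5 ≤ ρ²=60; F_rep = 29·(-1,-2)/5² = (-1.1600,-2.3200)
F = F_att + ΣF_rep = (-5.3700,1.5750)
Δp = p'−p = (-0.5370,0.1575); α = Δx/Fx = (-537/1000) / (-537/100) = 1/10
check: Δy/Fy = (63/400) / (63/40) = 1/10 ✓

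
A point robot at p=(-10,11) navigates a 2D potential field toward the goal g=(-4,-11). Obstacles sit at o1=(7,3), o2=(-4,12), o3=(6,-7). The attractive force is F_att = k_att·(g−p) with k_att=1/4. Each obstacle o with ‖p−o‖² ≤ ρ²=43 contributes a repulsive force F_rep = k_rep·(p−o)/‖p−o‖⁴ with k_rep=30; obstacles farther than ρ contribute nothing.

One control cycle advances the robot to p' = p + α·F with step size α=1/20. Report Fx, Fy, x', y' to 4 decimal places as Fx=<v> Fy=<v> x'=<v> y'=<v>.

F_att = 1/4·(g−p) = 1/4·(6,-22) = (1.5000,-5.5000)
o1: d²=353 > ρ²=43 → inactive
o2: d²=37 ≤ ρ²=43; F_rep = 30·(-6,-1)/37² = (-0.1315,-0.0219)
o3: d²=580 > ρ²=43 → inactive
F = F_att + ΣF_rep = (1.3685,-5.5219)
p' = p + 1/20·F = (-9.9316,10.7239)

Fx=1.3685 Fy=-5.5219 x'=-9.9316 y'=10.7239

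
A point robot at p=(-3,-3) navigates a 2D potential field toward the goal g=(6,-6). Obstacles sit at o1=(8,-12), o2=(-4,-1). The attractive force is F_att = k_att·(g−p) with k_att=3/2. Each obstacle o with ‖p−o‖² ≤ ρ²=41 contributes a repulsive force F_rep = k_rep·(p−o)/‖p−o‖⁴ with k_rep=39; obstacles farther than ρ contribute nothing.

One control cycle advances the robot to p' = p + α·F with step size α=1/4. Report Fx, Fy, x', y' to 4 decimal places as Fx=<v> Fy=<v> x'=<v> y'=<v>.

Fx=15.0600 Fy=-7.6200 x'=0.7650 y'=-4.9050

F_att = 3/2·(g−p) = 3/2·(9,-3) = (13.5000,-4.5000)
o1: d²=202 > ρ²=41 → inactive
o2: d²=5 ≤ ρ²=41; F_rep = 39·(1,-2)/5² = (1.5600,-3.1200)
F = F_att + ΣF_rep = (15.0600,-7.6200)
p' = p + 1/4·F = (0.7650,-4.9050)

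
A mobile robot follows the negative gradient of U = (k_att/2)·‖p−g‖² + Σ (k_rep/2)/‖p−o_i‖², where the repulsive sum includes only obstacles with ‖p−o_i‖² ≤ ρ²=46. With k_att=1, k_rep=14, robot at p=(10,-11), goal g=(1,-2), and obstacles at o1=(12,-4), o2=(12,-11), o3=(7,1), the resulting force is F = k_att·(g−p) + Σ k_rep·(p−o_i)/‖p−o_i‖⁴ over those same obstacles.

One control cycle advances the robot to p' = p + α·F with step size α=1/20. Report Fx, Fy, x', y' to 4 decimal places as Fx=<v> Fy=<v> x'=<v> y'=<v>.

Fx=-10.7500 Fy=9.0000 x'=9.4625 y'=-10.5500

F_att = 1·(g−p) = 1·(-9,9) = (-9.0000,9.0000)
o1: d²=53 > ρ²=46 → inactive
o2: d²=4 ≤ ρ²=46; F_rep = 14·(-2,0)/4² = (-1.7500,0.0000)
o3: d²=153 > ρ²=46 → inactive
F = F_att + ΣF_rep = (-10.7500,9.0000)
p' = p + 1/20·F = (9.4625,-10.5500)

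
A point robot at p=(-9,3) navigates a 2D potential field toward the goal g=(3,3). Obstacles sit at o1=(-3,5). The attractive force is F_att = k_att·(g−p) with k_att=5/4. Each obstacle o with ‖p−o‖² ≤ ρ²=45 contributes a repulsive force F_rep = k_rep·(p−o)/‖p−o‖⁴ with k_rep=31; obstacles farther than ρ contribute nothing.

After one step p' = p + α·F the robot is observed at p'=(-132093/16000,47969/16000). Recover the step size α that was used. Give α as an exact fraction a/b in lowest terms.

α = 1/20

F_att = 5/4·(g−p) = 5/4·(12,0) = (15.0000,0.0000)
o1: d²=40 ≤ ρ²=45; F_rep = 31·(-6,-2)/40² = (-0.1163,-0.0387)
F = F_att + ΣF_rep = (14.8837,-0.0387)
Δp = p'−p = (0.7442,-0.0019); α = Δx/Fx = (11907/16000) / (11907/800) = 1/20
check: Δy/Fy = (-31/16000) / (-31/800) = 1/20 ✓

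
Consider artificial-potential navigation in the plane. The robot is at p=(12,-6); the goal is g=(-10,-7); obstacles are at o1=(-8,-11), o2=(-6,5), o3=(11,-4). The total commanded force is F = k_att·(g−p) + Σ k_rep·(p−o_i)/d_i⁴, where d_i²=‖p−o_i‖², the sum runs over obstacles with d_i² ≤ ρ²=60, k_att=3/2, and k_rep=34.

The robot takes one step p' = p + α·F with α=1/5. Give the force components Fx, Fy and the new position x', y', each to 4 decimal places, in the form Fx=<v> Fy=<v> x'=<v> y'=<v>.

Fx=-31.6400 Fy=-4.2200 x'=5.6720 y'=-6.8440

F_att = 3/2·(g−p) = 3/2·(-22,-1) = (-33.0000,-1.5000)
o1: d²=425 > ρ²=60 → inactive
o2: d²=445 > ρ²=60 → inactive
o3: d²=5 ≤ ρ²=60; F_rep = 34·(1,-2)/5² = (1.3600,-2.7200)
F = F_att + ΣF_rep = (-31.6400,-4.2200)
p' = p + 1/5·F = (5.6720,-6.8440)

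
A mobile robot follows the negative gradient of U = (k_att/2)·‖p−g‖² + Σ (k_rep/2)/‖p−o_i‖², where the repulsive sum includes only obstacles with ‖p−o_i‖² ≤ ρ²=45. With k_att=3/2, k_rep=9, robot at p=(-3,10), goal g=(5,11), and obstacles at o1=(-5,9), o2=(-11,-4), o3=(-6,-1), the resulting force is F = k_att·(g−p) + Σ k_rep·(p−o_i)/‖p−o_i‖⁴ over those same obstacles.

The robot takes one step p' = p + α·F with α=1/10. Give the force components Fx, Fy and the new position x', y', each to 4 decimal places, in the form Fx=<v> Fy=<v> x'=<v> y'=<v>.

Fx=12.7200 Fy=1.8600 x'=-1.7280 y'=10.1860

F_att = 3/2·(g−p) = 3/2·(8,1) = (12.0000,1.5000)
o1: d²=5 ≤ ρ²=45; F_rep = 9·(2,1)/5² = (0.7200,0.3600)
o2: d²=260 > ρ²=45 → inactive
o3: d²=130 > ρ²=45 → inactive
F = F_att + ΣF_rep = (12.7200,1.8600)
p' = p + 1/10·F = (-1.7280,10.1860)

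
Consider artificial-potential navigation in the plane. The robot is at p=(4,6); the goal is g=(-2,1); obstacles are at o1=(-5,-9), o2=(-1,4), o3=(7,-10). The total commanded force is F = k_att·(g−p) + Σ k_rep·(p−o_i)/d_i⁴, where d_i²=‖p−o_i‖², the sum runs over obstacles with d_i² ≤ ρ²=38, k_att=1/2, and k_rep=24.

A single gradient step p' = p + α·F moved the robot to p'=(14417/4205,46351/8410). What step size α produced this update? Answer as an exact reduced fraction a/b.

α = 1/5

F_att = 1/2·(g−p) = 1/2·(-6,-5) = (-3.0000,-2.5000)
o1: d²=306 > ρ²=38 → inactive
o2: d²=29 ≤ ρ²=38; F_rep = 24·(5,2)/29² = (0.1427,0.0571)
o3: d²=265 > ρ²=38 → inactive
F = F_att + ΣF_rep = (-2.8573,-2.4429)
Δp = p'−p = (-0.5715,-0.4886); α = Δx/Fx = (-2403/4205) / (-2403/841) = 1/5
check: Δy/Fy = (-4109/8410) / (-4109/1682) = 1/5 ✓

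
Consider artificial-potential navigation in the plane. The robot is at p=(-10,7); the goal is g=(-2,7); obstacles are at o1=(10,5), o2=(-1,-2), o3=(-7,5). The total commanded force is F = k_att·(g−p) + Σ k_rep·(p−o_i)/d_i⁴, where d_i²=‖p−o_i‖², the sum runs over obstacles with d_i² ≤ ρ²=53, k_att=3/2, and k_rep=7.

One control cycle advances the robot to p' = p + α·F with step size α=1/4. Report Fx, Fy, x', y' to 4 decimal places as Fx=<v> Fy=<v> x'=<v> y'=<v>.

Fx=11.8757 Fy=0.0828 x'=-7.0311 y'=7.0207

F_att = 3/2·(g−p) = 3/2·(8,0) = (12.0000,0.0000)
o1: d²=404 > ρ²=53 → inactive
o2: d²=162 > ρ²=53 → inactive
o3: d²=13 ≤ ρ²=53; F_rep = 7·(-3,2)/13² = (-0.1243,0.0828)
F = F_att + ΣF_rep = (11.8757,0.0828)
p' = p + 1/4·F = (-7.0311,7.0207)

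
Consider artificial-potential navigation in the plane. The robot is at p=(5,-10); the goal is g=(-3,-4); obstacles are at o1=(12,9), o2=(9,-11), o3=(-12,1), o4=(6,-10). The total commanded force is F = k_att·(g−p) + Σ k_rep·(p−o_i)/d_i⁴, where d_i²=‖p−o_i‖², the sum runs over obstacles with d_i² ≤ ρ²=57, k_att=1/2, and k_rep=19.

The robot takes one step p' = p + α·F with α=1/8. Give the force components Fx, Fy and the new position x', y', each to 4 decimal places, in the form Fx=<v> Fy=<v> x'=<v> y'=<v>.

Fx=-23.2630 Fy=3.0657 x'=2.0921 y'=-9.6168

F_att = 1/2·(g−p) = 1/2·(-8,6) = (-4.0000,3.0000)
o1: d²=410 > ρ²=57 → inactive
o2: d²=17 ≤ ρ²=57; F_rep = 19·(-4,1)/17² = (-0.2630,0.0657)
o3: d²=410 > ρ²=57 → inactive
o4: d²=1 ≤ ρ²=57; F_rep = 19·(-1,0)/1² = (-19.0000,0.0000)
F = F_att + ΣF_rep = (-23.2630,3.0657)
p' = p + 1/8·F = (2.0921,-9.6168)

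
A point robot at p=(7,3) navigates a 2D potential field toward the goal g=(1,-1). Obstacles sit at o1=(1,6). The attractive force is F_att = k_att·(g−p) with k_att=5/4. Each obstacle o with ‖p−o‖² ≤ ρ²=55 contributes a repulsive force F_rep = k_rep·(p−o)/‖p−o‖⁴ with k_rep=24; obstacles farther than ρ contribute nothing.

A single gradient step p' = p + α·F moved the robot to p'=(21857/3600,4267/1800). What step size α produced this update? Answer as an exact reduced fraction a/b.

α = 1/8

F_att = 5/4·(g−p) = 5/4·(-6,-4) = (-7.5000,-5.0000)
o1: d²=45 ≤ ρ²=55; F_rep = 24·(6,-3)/45² = (0.0711,-0.0356)
F = F_att + ΣF_rep = (-7.4289,-5.0356)
Δp = p'−p = (-0.9286,-0.6294); α = Δx/Fx = (-3343/3600) / (-3343/450) = 1/8
check: Δy/Fy = (-1133/1800) / (-1133/225) = 1/8 ✓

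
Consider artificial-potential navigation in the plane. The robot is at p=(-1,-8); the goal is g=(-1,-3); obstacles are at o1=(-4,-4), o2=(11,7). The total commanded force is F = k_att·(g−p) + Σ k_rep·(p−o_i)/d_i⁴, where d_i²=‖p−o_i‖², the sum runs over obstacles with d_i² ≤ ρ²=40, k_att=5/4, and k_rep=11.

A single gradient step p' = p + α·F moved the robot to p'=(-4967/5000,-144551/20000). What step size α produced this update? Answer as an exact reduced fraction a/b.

α = 1/8

F_att = 5/4·(g−p) = 5/4·(0,5) = (0.0000,6.2500)
o1: d²=25 ≤ ρ²=40; F_rep = 11·(3,-4)/25² = (0.0528,-0.0704)
o2: d²=369 > ρ²=40 → inactive
F = F_att + ΣF_rep = (0.0528,6.1796)
Δp = p'−p = (0.0066,0.7724); α = Δx/Fx = (33/5000) / (33/625) = 1/8
check: Δy/Fy = (15449/20000) / (15449/2500) = 1/8 ✓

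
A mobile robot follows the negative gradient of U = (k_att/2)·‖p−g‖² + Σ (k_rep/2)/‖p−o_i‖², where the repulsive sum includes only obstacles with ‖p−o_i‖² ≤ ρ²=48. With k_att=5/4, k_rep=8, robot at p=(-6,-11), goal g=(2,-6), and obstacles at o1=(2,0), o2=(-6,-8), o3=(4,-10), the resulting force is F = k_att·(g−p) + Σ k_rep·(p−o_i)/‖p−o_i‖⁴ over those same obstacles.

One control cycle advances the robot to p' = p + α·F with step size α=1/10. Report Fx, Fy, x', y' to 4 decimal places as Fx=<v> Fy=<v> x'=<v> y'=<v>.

Fx=10.0000 Fy=5.9537 x'=-5.0000 y'=-10.4046

F_att = 5/4·(g−p) = 5/4·(8,5) = (10.0000,6.2500)
o1: d²=185 > ρ²=48 → inactive
o2: d²=9 ≤ ρ²=48; F_rep = 8·(0,-3)/9² = (0.0000,-0.2963)
o3: d²=101 > ρ²=48 → inactive
F = F_att + ΣF_rep = (10.0000,5.9537)
p' = p + 1/10·F = (-5.0000,-10.4046)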